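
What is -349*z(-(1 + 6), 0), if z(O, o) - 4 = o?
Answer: -1396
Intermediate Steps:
z(O, o) = 4 + o
-349*z(-(1 + 6), 0) = -349*(4 + 0) = -349*4 = -1396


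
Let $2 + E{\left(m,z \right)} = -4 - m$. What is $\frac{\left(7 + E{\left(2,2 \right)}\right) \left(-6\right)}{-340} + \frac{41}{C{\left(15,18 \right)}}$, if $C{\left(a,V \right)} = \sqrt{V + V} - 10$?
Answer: $- \frac{3491}{340} \approx -10.268$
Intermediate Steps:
$E{\left(m,z \right)} = -6 - m$ ($E{\left(m,z \right)} = -2 - \left(4 + m\right) = -6 - m$)
$C{\left(a,V \right)} = -10 + \sqrt{2} \sqrt{V}$ ($C{\left(a,V \right)} = \sqrt{2 V} - 10 = \sqrt{2} \sqrt{V} - 10 = -10 + \sqrt{2} \sqrt{V}$)
$\frac{\left(7 + E{\left(2,2 \right)}\right) \left(-6\right)}{-340} + \frac{41}{C{\left(15,18 \right)}} = \frac{\left(7 - 8\right) \left(-6\right)}{-340} + \frac{41}{-10 + \sqrt{2} \sqrt{18}} = \left(7 - 8\right) \left(-6\right) \left(- \frac{1}{340}\right) + \frac{41}{-10 + \sqrt{2} \cdot 3 \sqrt{2}} = \left(7 - 8\right) \left(-6\right) \left(- \frac{1}{340}\right) + \frac{41}{-10 + 6} = \left(-1\right) \left(-6\right) \left(- \frac{1}{340}\right) + \frac{41}{-4} = 6 \left(- \frac{1}{340}\right) + 41 \left(- \frac{1}{4}\right) = - \frac{3}{170} - \frac{41}{4} = - \frac{3491}{340}$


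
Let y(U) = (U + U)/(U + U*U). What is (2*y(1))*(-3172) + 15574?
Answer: 9230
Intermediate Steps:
y(U) = 2*U/(U + U**2) (y(U) = (2*U)/(U + U**2) = 2*U/(U + U**2))
(2*y(1))*(-3172) + 15574 = (2*(2/(1 + 1)))*(-3172) + 15574 = (2*(2/2))*(-3172) + 15574 = (2*(2*(1/2)))*(-3172) + 15574 = (2*1)*(-3172) + 15574 = 2*(-3172) + 15574 = -6344 + 15574 = 9230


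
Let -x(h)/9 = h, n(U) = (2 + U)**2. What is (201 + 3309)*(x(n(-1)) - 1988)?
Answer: -7009470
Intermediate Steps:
x(h) = -9*h
(201 + 3309)*(x(n(-1)) - 1988) = (201 + 3309)*(-9*(2 - 1)**2 - 1988) = 3510*(-9*1**2 - 1988) = 3510*(-9*1 - 1988) = 3510*(-9 - 1988) = 3510*(-1997) = -7009470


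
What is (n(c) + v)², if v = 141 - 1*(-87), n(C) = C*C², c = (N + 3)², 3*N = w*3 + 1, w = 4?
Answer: 12892720458685456/531441 ≈ 2.4260e+10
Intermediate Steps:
N = 13/3 (N = (4*3 + 1)/3 = (12 + 1)/3 = (⅓)*13 = 13/3 ≈ 4.3333)
c = 484/9 (c = (13/3 + 3)² = (22/3)² = 484/9 ≈ 53.778)
n(C) = C³
v = 228 (v = 141 + 87 = 228)
(n(c) + v)² = ((484/9)³ + 228)² = (113379904/729 + 228)² = (113546116/729)² = 12892720458685456/531441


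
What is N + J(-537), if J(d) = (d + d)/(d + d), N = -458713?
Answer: -458712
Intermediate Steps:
J(d) = 1 (J(d) = (2*d)/((2*d)) = (2*d)*(1/(2*d)) = 1)
N + J(-537) = -458713 + 1 = -458712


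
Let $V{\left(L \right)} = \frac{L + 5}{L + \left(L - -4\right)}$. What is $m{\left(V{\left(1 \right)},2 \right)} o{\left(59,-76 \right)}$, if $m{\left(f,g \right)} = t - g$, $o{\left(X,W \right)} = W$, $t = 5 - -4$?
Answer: $-532$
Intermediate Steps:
$V{\left(L \right)} = \frac{5 + L}{4 + 2 L}$ ($V{\left(L \right)} = \frac{5 + L}{L + \left(L + 4\right)} = \frac{5 + L}{L + \left(4 + L\right)} = \frac{5 + L}{4 + 2 L}$)
$t = 9$ ($t = 5 + 4 = 9$)
$m{\left(f,g \right)} = 9 - g$
$m{\left(V{\left(1 \right)},2 \right)} o{\left(59,-76 \right)} = \left(9 - 2\right) \left(-76\right) = 7 \left(-76\right) = -532$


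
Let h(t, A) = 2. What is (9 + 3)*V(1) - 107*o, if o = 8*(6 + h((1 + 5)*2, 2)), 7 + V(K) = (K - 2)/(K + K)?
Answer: -6938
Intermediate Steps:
V(K) = -7 + (-2 + K)/(2*K) (V(K) = -7 + (K - 2)/(K + K) = -7 + (-2 + K)/((2*K)) = -7 + (-2 + K)*(1/(2*K)) = -7 + (-2 + K)/(2*K))
o = 64 (o = 8*(6 + 2) = 8*8 = 64)
(9 + 3)*V(1) - 107*o = (9 + 3)*(-13/2 - 1/1) - 107*64 = 12*(-13/2 - 1*1) - 6848 = 12*(-13/2 - 1) - 6848 = 12*(-15/2) - 6848 = -90 - 6848 = -6938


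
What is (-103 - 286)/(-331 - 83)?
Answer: 389/414 ≈ 0.93961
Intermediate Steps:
(-103 - 286)/(-331 - 83) = -389/(-414) = -389*(-1/414) = 389/414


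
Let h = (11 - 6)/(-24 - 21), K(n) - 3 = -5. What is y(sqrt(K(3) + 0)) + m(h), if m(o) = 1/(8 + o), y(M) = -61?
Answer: -4322/71 ≈ -60.873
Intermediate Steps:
K(n) = -2 (K(n) = 3 - 5 = -2)
h = -1/9 (h = 5/(-45) = 5*(-1/45) = -1/9 ≈ -0.11111)
y(sqrt(K(3) + 0)) + m(h) = -61 + 1/(8 - 1/9) = -61 + 1/(71/9) = -61 + 9/71 = -4322/71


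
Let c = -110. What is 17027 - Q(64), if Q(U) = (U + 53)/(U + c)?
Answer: 783359/46 ≈ 17030.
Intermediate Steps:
Q(U) = (53 + U)/(-110 + U) (Q(U) = (U + 53)/(U - 110) = (53 + U)/(-110 + U))
17027 - Q(64) = 17027 - (53 + 64)/(-110 + 64) = 17027 - 117/(-46) = 17027 - (-1)*117/46 = 17027 - 1*(-117/46) = 17027 + 117/46 = 783359/46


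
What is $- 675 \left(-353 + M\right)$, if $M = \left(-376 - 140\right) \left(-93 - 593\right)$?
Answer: $-238695525$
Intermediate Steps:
$M = 353976$ ($M = \left(-516\right) \left(-686\right) = 353976$)
$- 675 \left(-353 + M\right) = - 675 \left(-353 + 353976\right) = \left(-675\right) 353623 = -238695525$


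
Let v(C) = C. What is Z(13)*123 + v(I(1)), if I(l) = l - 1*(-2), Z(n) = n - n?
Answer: 3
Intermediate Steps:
Z(n) = 0
I(l) = 2 + l (I(l) = l + 2 = 2 + l)
Z(13)*123 + v(I(1)) = 0*123 + (2 + 1) = 0 + 3 = 3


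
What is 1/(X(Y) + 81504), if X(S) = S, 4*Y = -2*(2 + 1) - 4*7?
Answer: 2/162991 ≈ 1.2271e-5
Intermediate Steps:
Y = -17/2 (Y = (-2*(2 + 1) - 4*7)/4 = (-2*3 - 28)/4 = (-6 - 28)/4 = (¼)*(-34) = -17/2 ≈ -8.5000)
1/(X(Y) + 81504) = 1/(-17/2 + 81504) = 1/(162991/2) = 2/162991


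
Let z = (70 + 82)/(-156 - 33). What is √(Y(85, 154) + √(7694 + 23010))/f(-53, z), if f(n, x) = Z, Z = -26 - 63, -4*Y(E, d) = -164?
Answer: -√(41 + 4*√1919)/89 ≈ -0.16522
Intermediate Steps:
Y(E, d) = 41 (Y(E, d) = -¼*(-164) = 41)
Z = -89
z = -152/189 (z = 152/(-189) = 152*(-1/189) = -152/189 ≈ -0.80423)
f(n, x) = -89
√(Y(85, 154) + √(7694 + 23010))/f(-53, z) = √(41 + √(7694 + 23010))/(-89) = √(41 + √30704)*(-1/89) = √(41 + 4*√1919)*(-1/89) = -√(41 + 4*√1919)/89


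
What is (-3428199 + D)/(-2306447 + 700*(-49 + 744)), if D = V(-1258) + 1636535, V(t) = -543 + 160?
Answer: 597349/606649 ≈ 0.98467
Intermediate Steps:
V(t) = -383
D = 1636152 (D = -383 + 1636535 = 1636152)
(-3428199 + D)/(-2306447 + 700*(-49 + 744)) = (-3428199 + 1636152)/(-2306447 + 700*(-49 + 744)) = -1792047/(-2306447 + 700*695) = -1792047/(-2306447 + 486500) = -1792047/(-1819947) = -1792047*(-1/1819947) = 597349/606649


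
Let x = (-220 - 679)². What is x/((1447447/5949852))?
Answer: 4808676336252/1447447 ≈ 3.3222e+6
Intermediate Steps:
x = 808201 (x = (-899)² = 808201)
x/((1447447/5949852)) = 808201/((1447447/5949852)) = 808201/((1447447*(1/5949852))) = 808201/(1447447/5949852) = 808201*(5949852/1447447) = 4808676336252/1447447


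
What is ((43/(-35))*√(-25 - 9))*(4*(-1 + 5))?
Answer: -688*I*√34/35 ≈ -114.62*I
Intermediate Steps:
((43/(-35))*√(-25 - 9))*(4*(-1 + 5)) = ((43*(-1/35))*√(-34))*(4*4) = -43*I*√34/35*16 = -688*I*√34/35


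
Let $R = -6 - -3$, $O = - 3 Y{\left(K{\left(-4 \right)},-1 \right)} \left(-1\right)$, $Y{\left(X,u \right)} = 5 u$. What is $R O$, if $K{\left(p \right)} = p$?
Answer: $45$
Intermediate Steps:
$O = -15$ ($O = - 3 \cdot 5 \left(-1\right) \left(-1\right) = \left(-3\right) \left(-5\right) \left(-1\right) = 15 \left(-1\right) = -15$)
$R = -3$ ($R = -6 + 3 = -3$)
$R O = \left(-3\right) \left(-15\right) = 45$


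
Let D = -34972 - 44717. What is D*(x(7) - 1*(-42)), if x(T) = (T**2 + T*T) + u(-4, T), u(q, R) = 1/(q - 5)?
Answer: -33442817/3 ≈ -1.1148e+7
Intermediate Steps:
u(q, R) = 1/(-5 + q)
D = -79689
x(T) = -1/9 + 2*T**2 (x(T) = (T**2 + T*T) + 1/(-5 - 4) = (T**2 + T**2) + 1/(-9) = 2*T**2 - 1/9 = -1/9 + 2*T**2)
D*(x(7) - 1*(-42)) = -79689*((-1/9 + 2*7**2) - 1*(-42)) = -79689*((-1/9 + 2*49) + 42) = -79689*((-1/9 + 98) + 42) = -79689*(881/9 + 42) = -79689*1259/9 = -33442817/3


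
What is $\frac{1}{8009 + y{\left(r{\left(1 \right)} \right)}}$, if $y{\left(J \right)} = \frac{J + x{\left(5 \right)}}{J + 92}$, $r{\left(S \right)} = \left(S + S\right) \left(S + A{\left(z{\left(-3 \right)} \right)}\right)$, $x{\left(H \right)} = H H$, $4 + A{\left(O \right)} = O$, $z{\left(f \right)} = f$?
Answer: $\frac{80}{640733} \approx 0.00012486$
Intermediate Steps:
$A{\left(O \right)} = -4 + O$
$x{\left(H \right)} = H^{2}$
$r{\left(S \right)} = 2 S \left(-7 + S\right)$ ($r{\left(S \right)} = \left(S + S\right) \left(S - 7\right) = 2 S \left(S - 7\right) = 2 S \left(-7 + S\right)$)
$y{\left(J \right)} = \frac{25 + J}{92 + J}$ ($y{\left(J \right)} = \frac{J + 5^{2}}{J + 92} = \frac{J + 25}{92 + J} = \frac{25 + J}{92 + J}$)
$\frac{1}{8009 + y{\left(r{\left(1 \right)} \right)}} = \frac{1}{8009 + \frac{25 + 2 \cdot 1 \left(-7 + 1\right)}{92 + 2 \cdot 1 \left(-7 + 1\right)}} = \frac{1}{8009 + \frac{25 + 2 \cdot 1 \left(-6\right)}{92 + 2 \cdot 1 \left(-6\right)}} = \frac{1}{8009 + \frac{25 - 12}{92 - 12}} = \frac{1}{8009 + \frac{1}{80} \cdot 13} = \frac{1}{8009 + \frac{13}{80}} = \frac{1}{\frac{640733}{80}} = \frac{80}{640733}$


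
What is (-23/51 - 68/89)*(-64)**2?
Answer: -22589440/4539 ≈ -4976.7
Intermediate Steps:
(-23/51 - 68/89)*(-64)**2 = (-23*1/51 - 68*1/89)*4096 = (-23/51 - 68/89)*4096 = -5515/4539*4096 = -22589440/4539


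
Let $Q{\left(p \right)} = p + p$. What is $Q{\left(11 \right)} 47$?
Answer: $1034$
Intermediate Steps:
$Q{\left(p \right)} = 2 p$
$Q{\left(11 \right)} 47 = 2 \cdot 11 \cdot 47 = 22 \cdot 47 = 1034$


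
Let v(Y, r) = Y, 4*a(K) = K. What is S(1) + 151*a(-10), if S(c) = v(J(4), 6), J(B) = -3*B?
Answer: -779/2 ≈ -389.50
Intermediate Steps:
a(K) = K/4
S(c) = -12 (S(c) = -3*4 = -12)
S(1) + 151*a(-10) = -12 + 151*((¼)*(-10)) = -12 + 151*(-5/2) = -12 - 755/2 = -779/2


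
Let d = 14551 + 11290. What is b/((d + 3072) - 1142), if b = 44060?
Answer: 44060/27771 ≈ 1.5865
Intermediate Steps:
d = 25841
b/((d + 3072) - 1142) = 44060/((25841 + 3072) - 1142) = 44060/(28913 - 1142) = 44060/27771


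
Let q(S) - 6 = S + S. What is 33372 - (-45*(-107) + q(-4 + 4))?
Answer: 28551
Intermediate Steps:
q(S) = 6 + 2*S (q(S) = 6 + (S + S) = 6 + 2*S)
33372 - (-45*(-107) + q(-4 + 4)) = 33372 - (-45*(-107) + (6 + 2*(-4 + 4))) = 33372 - (4815 + (6 + 2*0)) = 33372 - (4815 + (6 + 0)) = 33372 - (4815 + 6) = 33372 - 1*4821 = 33372 - 4821 = 28551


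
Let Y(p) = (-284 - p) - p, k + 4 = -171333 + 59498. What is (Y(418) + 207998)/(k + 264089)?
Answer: 14777/10875 ≈ 1.3588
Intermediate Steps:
k = -111839 (k = -4 + (-171333 + 59498) = -4 - 111835 = -111839)
Y(p) = -284 - 2*p
(Y(418) + 207998)/(k + 264089) = ((-284 - 2*418) + 207998)/(-111839 + 264089) = ((-284 - 836) + 207998)/152250 = (-1120 + 207998)*(1/152250) = 206878*(1/152250) = 14777/10875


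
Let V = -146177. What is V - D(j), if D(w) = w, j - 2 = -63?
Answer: -146116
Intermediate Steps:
j = -61 (j = 2 - 63 = -61)
V - D(j) = -146177 - 1*(-61) = -146177 + 61 = -146116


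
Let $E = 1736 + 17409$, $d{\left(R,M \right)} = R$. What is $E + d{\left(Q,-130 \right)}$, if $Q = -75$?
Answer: $19070$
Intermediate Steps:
$E = 19145$
$E + d{\left(Q,-130 \right)} = 19145 - 75 = 19070$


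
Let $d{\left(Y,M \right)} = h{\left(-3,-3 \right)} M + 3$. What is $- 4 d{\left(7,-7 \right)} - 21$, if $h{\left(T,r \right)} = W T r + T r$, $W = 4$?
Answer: $1227$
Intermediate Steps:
$h{\left(T,r \right)} = 5 T r$ ($h{\left(T,r \right)} = 4 T r + T r = 5 T r$)
$d{\left(Y,M \right)} = 3 + 45 M$ ($d{\left(Y,M \right)} = 5 \left(-3\right) \left(-3\right) M + 3 = 45 M + 3 = 3 + 45 M$)
$- 4 d{\left(7,-7 \right)} - 21 = - 4 \left(3 + 45 \left(-7\right)\right) - 21 = - 4 \left(3 - 315\right) - 21 = \left(-4\right) \left(-312\right) - 21 = 1248 - 21 = 1227$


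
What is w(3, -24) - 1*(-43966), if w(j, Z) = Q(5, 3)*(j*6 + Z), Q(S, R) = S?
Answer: 43936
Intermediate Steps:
w(j, Z) = 5*Z + 30*j (w(j, Z) = 5*(j*6 + Z) = 5*(6*j + Z) = 5*(Z + 6*j) = 5*Z + 30*j)
w(3, -24) - 1*(-43966) = (5*(-24) + 30*3) - 1*(-43966) = (-120 + 90) + 43966 = -30 + 43966 = 43936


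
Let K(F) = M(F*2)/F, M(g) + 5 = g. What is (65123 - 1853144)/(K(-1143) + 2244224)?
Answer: -2043708003/2565150323 ≈ -0.79672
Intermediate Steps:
M(g) = -5 + g
K(F) = (-5 + 2*F)/F (K(F) = (-5 + F*2)/F = (-5 + 2*F)/F)
(65123 - 1853144)/(K(-1143) + 2244224) = (65123 - 1853144)/((2 - 5/(-1143)) + 2244224) = -1788021/((2 - 5*(-1/1143)) + 2244224) = -1788021/((2 + 5/1143) + 2244224) = -1788021/(2291/1143 + 2244224) = -1788021/2565150323/1143 = -1788021*1143/2565150323 = -2043708003/2565150323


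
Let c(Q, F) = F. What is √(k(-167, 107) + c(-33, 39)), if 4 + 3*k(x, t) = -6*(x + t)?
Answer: √1419/3 ≈ 12.557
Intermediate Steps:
k(x, t) = -4/3 - 2*t - 2*x (k(x, t) = -4/3 + (-6*(x + t))/3 = -4/3 + (-6*(t + x))/3 = -4/3 + (-6*t - 6*x)/3 = -4/3 + (-2*t - 2*x) = -4/3 - 2*t - 2*x)
√(k(-167, 107) + c(-33, 39)) = √((-4/3 - 2*107 - 2*(-167)) + 39) = √((-4/3 - 214 + 334) + 39) = √(356/3 + 39) = √(473/3) = √1419/3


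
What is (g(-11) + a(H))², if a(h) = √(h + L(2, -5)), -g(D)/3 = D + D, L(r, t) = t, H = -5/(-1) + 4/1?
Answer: 4624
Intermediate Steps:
H = 9 (H = -5*(-1) + 4*1 = 5 + 4 = 9)
g(D) = -6*D (g(D) = -3*(D + D) = -6*D)
a(h) = √(-5 + h) (a(h) = √(h - 5) = √(-5 + h))
(g(-11) + a(H))² = (-6*(-11) + √(-5 + 9))² = (66 + √4)² = (66 + 2)² = 68² = 4624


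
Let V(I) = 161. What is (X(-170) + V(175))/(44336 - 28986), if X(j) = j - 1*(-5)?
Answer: -2/7675 ≈ -0.00026059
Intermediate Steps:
X(j) = 5 + j (X(j) = j + 5 = 5 + j)
(X(-170) + V(175))/(44336 - 28986) = ((5 - 170) + 161)/(44336 - 28986) = (-165 + 161)/15350 = -4*1/15350 = -2/7675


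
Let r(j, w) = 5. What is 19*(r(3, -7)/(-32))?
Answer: -95/32 ≈ -2.9688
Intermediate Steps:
19*(r(3, -7)/(-32)) = 19*(5/(-32)) = 19*(5*(-1/32)) = 19*(-5/32) = -95/32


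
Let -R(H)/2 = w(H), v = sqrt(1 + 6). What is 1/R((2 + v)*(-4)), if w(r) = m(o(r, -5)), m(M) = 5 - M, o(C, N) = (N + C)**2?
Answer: 69/232 - 13*sqrt(7)/116 ≈ 0.00090718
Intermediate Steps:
o(C, N) = (C + N)**2
v = sqrt(7) ≈ 2.6458
w(r) = 5 - (-5 + r)**2 (w(r) = 5 - (r - 5)**2 = 5 - (-5 + r)**2)
R(H) = -10 + 2*(-5 + H)**2 (R(H) = -2*(5 - (-5 + H)**2) = -10 + 2*(-5 + H)**2)
1/R((2 + v)*(-4)) = 1/(-10 + 2*(-5 + (2 + sqrt(7))*(-4))**2) = 1/(-10 + 2*(-5 + (-8 - 4*sqrt(7)))**2) = 1/(-10 + 2*(-13 - 4*sqrt(7))**2)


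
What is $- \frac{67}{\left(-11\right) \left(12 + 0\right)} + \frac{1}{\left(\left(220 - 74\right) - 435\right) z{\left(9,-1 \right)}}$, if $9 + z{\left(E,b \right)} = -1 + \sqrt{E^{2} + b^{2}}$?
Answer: $\frac{58309}{114444} + \frac{\sqrt{82}}{5202} \approx 0.51124$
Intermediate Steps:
$z{\left(E,b \right)} = -10 + \sqrt{E^{2} + b^{2}}$ ($z{\left(E,b \right)} = -9 + \left(-1 + \sqrt{E^{2} + b^{2}}\right) = -10 + \sqrt{E^{2} + b^{2}}$)
$- \frac{67}{\left(-11\right) \left(12 + 0\right)} + \frac{1}{\left(\left(220 - 74\right) - 435\right) z{\left(9,-1 \right)}} = - \frac{67}{\left(-11\right) \left(12 + 0\right)} + \frac{1}{\left(\left(220 - 74\right) - 435\right) \left(-10 + \sqrt{9^{2} + \left(-1\right)^{2}}\right)} = - \frac{67}{\left(-11\right) 12} + \frac{1}{\left(146 - 435\right) \left(-10 + \sqrt{81 + 1}\right)} = - \frac{67}{-132} + \frac{1}{\left(-289\right) \left(-10 + \sqrt{82}\right)} = \left(-67\right) \left(- \frac{1}{132}\right) - \frac{1}{289 \left(-10 + \sqrt{82}\right)} = \frac{67}{132} - \frac{1}{289 \left(-10 + \sqrt{82}\right)}$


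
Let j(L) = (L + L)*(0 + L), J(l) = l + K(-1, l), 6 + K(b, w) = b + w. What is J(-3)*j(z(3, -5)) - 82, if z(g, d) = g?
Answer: -316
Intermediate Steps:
K(b, w) = -6 + b + w (K(b, w) = -6 + (b + w) = -6 + b + w)
J(l) = -7 + 2*l (J(l) = l + (-6 - 1 + l) = l + (-7 + l) = -7 + 2*l)
j(L) = 2*L² (j(L) = (2*L)*L = 2*L²)
J(-3)*j(z(3, -5)) - 82 = (-7 + 2*(-3))*(2*3²) - 82 = (-7 - 6)*(2*9) - 82 = -13*18 - 82 = -234 - 82 = -316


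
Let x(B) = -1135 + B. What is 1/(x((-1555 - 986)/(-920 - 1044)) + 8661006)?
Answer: 1964/17007989185 ≈ 1.1548e-7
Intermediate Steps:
1/(x((-1555 - 986)/(-920 - 1044)) + 8661006) = 1/((-1135 + (-1555 - 986)/(-920 - 1044)) + 8661006) = 1/((-1135 - 2541/(-1964)) + 8661006) = 1/((-1135 - 2541*(-1/1964)) + 8661006) = 1/((-1135 + 2541/1964) + 8661006) = 1/(-2226599/1964 + 8661006) = 1/(17007989185/1964) = 1964/17007989185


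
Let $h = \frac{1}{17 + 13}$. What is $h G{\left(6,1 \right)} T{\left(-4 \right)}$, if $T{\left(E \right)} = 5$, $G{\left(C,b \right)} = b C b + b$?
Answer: $\frac{7}{6} \approx 1.1667$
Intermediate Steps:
$h = \frac{1}{30} \approx 0.033333$
$G{\left(C,b \right)} = b + C b^{2}$ ($G{\left(C,b \right)} = C b b + b = C b^{2} + b = b + C b^{2}$)
$h G{\left(6,1 \right)} T{\left(-4 \right)} = \frac{1 \left(1 + 6 \cdot 1\right)}{30} \cdot 5 = \frac{1 \left(1 + 6\right)}{30} \cdot 5 = \frac{1 \cdot 7}{30} \cdot 5 = \frac{1}{30} \cdot 7 \cdot 5 = \frac{7}{30} \cdot 5 = \frac{7}{6}$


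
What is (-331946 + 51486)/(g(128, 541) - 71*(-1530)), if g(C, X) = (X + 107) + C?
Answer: -140230/54703 ≈ -2.5635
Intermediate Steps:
g(C, X) = 107 + C + X (g(C, X) = (107 + X) + C = 107 + C + X)
(-331946 + 51486)/(g(128, 541) - 71*(-1530)) = (-331946 + 51486)/((107 + 128 + 541) - 71*(-1530)) = -280460/(776 + 108630) = -280460/109406 = -280460*1/109406 = -140230/54703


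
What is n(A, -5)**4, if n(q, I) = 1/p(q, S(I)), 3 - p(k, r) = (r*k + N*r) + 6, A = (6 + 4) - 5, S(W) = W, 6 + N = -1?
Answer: 1/28561 ≈ 3.5013e-5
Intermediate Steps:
N = -7 (N = -6 - 1 = -7)
A = 5 (A = 10 - 5 = 5)
p(k, r) = -3 + 7*r - k*r (p(k, r) = 3 - ((r*k - 7*r) + 6) = 3 - ((k*r - 7*r) + 6) = 3 - ((-7*r + k*r) + 6) = 3 - (6 - 7*r + k*r) = 3 + (-6 + 7*r - k*r) = -3 + 7*r - k*r)
n(q, I) = 1/(-3 + 7*I - I*q) (n(q, I) = 1/(-3 + 7*I - q*I) = 1/(-3 + 7*I - I*q))
n(A, -5)**4 = (-1/(3 - 7*(-5) - 5*5))**4 = (-1/(3 + 35 - 25))**4 = (-1/13)**4 = 1/28561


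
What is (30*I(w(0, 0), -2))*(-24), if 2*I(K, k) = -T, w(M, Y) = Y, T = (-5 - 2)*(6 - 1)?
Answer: -12600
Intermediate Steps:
T = -35 (T = -7*5 = -35)
I(K, k) = 35/2 (I(K, k) = (-1*(-35))/2 = (½)*35 = 35/2)
(30*I(w(0, 0), -2))*(-24) = (30*(35/2))*(-24) = 525*(-24) = -12600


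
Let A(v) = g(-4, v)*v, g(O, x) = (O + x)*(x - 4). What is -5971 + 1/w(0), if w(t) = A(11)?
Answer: -3218368/539 ≈ -5971.0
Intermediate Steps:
g(O, x) = (-4 + x)*(O + x) (g(O, x) = (O + x)*(-4 + x) = (-4 + x)*(O + x))
A(v) = v*(16 + v**2 - 8*v) (A(v) = (v**2 - 4*(-4) - 4*v - 4*v)*v = (v**2 + 16 - 4*v - 4*v)*v = (16 + v**2 - 8*v)*v = v*(16 + v**2 - 8*v))
w(t) = 539 (w(t) = 11*(16 + 11**2 - 8*11) = 11*(16 + 121 - 88) = 11*49 = 539)
-5971 + 1/w(0) = -5971 + 1/539 = -3218368/539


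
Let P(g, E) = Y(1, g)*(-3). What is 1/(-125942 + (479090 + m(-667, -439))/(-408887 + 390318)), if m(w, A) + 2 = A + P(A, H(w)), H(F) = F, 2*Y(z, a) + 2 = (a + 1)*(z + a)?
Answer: -18569/2338807884 ≈ -7.9395e-6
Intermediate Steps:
Y(z, a) = -1 + (1 + a)*(a + z)/2 (Y(z, a) = -1 + ((a + 1)*(z + a))/2 = -1 + ((1 + a)*(a + z))/2 = -1 + (1 + a)*(a + z)/2)
P(g, E) = 3/2 - 3*g - 3*g²/2 (P(g, E) = (-1 + g/2 + (½)*1 + g²/2 + (½)*g*1)*(-3) = (-1 + g/2 + ½ + g²/2 + g/2)*(-3) = (-½ + g + g²/2)*(-3) = 3/2 - 3*g - 3*g²/2)
m(w, A) = -½ - 2*A - 3*A²/2 (m(w, A) = -2 + (A + (3/2 - 3*A - 3*A²/2)) = -2 + (3/2 - 2*A - 3*A²/2) = -½ - 2*A - 3*A²/2)
1/(-125942 + (479090 + m(-667, -439))/(-408887 + 390318)) = 1/(-125942 + (479090 + (-½ - 2*(-439) - 3/2*(-439)²))/(-408887 + 390318)) = 1/(-125942 + (479090 + (-½ + 878 - 3/2*192721))/(-18569)) = 1/(-125942 + (479090 + (-½ + 878 - 578163/2))*(-1/18569)) = 1/(-125942 + (479090 - 288204)*(-1/18569)) = 1/(-125942 + 190886*(-1/18569)) = 1/(-125942 - 190886/18569) = 1/(-2338807884/18569) = -18569/2338807884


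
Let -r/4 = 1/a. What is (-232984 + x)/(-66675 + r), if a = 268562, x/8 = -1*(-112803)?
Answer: -89893072640/8953185677 ≈ -10.040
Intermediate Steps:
x = 902424 (x = 8*(-1*(-112803)) = 8*112803 = 902424)
r = -2/134281 (r = -4/268562 = -4*1/268562 = -2/134281 ≈ -1.4894e-5)
(-232984 + x)/(-66675 + r) = (-232984 + 902424)/(-66675 - 2/134281) = 669440/(-8953185677/134281) = 669440*(-134281/8953185677) = -89893072640/8953185677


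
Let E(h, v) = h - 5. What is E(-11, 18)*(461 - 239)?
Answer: -3552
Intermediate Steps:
E(h, v) = -5 + h
E(-11, 18)*(461 - 239) = (-5 - 11)*(461 - 239) = -16*222 = -3552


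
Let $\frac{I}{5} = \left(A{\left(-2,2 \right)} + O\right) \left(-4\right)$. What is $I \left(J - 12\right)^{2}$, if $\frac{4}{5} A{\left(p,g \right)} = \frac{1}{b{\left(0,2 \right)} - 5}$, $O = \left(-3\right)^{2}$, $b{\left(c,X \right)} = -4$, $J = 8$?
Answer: $- \frac{25520}{9} \approx -2835.6$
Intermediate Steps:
$O = 9$
$A{\left(p,g \right)} = - \frac{5}{36}$ ($A{\left(p,g \right)} = \frac{5}{4 \left(-4 - 5\right)} = \frac{5}{4 \left(-9\right)} = \frac{5}{4} \left(- \frac{1}{9}\right) = - \frac{5}{36}$)
$I = - \frac{1595}{9}$ ($I = 5 \left(- \frac{5}{36} + 9\right) \left(-4\right) = 5 \cdot \frac{319}{36} \left(-4\right) = 5 \left(- \frac{319}{9}\right) = - \frac{1595}{9} \approx -177.22$)
$I \left(J - 12\right)^{2} = - \frac{1595 \left(8 - 12\right)^{2}}{9} = - \frac{1595 \left(-4\right)^{2}}{9} = \left(- \frac{1595}{9}\right) 16 = - \frac{25520}{9}$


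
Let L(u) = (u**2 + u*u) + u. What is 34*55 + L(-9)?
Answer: 2023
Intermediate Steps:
L(u) = u + 2*u**2 (L(u) = (u**2 + u**2) + u = 2*u**2 + u = u + 2*u**2)
34*55 + L(-9) = 34*55 - 9*(1 + 2*(-9)) = 1870 - 9*(1 - 18) = 1870 - 9*(-17) = 1870 + 153 = 2023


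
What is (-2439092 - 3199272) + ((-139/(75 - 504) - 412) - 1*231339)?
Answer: -2518279196/429 ≈ -5.8701e+6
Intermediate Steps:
(-2439092 - 3199272) + ((-139/(75 - 504) - 412) - 1*231339) = -5638364 + ((-139/(-429) - 412) - 231339) = -5638364 + ((-139*(-1/429) - 412) - 231339) = -5638364 + ((139/429 - 412) - 231339) = -5638364 + (-176609/429 - 231339) = -5638364 - 99421040/429 = -2518279196/429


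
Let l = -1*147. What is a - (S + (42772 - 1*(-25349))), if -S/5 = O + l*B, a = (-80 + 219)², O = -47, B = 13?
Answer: -58590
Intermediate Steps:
l = -147
a = 19321 (a = 139² = 19321)
S = 9790 (S = -5*(-47 - 147*13) = -5*(-47 - 1911) = -5*(-1958) = 9790)
a - (S + (42772 - 1*(-25349))) = 19321 - (9790 + (42772 - 1*(-25349))) = 19321 - (9790 + (42772 + 25349)) = 19321 - (9790 + 68121) = 19321 - 1*77911 = 19321 - 77911 = -58590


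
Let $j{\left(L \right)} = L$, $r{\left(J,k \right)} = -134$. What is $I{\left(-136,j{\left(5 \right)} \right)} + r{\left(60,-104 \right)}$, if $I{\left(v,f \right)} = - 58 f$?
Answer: $-424$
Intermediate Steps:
$I{\left(-136,j{\left(5 \right)} \right)} + r{\left(60,-104 \right)} = \left(-58\right) 5 - 134 = -290 - 134 = -424$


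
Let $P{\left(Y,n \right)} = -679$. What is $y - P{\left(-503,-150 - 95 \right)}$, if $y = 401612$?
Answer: $402291$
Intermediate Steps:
$y - P{\left(-503,-150 - 95 \right)} = 401612 - -679 = 401612 + 679 = 402291$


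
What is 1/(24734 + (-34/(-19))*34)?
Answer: 19/471102 ≈ 4.0331e-5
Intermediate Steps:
1/(24734 + (-34/(-19))*34) = 1/(24734 - 1/19*(-34)*34) = 1/(24734 + (34/19)*34) = 1/(24734 + 1156/19) = 1/(471102/19) = 19/471102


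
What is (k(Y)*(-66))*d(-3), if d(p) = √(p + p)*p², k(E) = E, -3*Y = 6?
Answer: 1188*I*√6 ≈ 2910.0*I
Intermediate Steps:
Y = -2 (Y = -⅓*6 = -2)
d(p) = √2*p^(5/2) (d(p) = √(2*p)*p² = (√2*√p)*p² = √2*p^(5/2))
(k(Y)*(-66))*d(-3) = (-2*(-66))*(√2*(-3)^(5/2)) = 132*(√2*(9*I*√3)) = 132*(9*I*√6) = 1188*I*√6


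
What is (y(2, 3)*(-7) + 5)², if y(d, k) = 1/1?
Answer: 4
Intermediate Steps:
y(d, k) = 1
(y(2, 3)*(-7) + 5)² = (1*(-7) + 5)² = (-7 + 5)² = (-2)² = 4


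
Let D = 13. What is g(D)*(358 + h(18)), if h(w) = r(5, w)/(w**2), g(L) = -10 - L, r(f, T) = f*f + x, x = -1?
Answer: -222364/27 ≈ -8235.7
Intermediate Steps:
r(f, T) = -1 + f**2 (r(f, T) = f*f - 1 = f**2 - 1 = -1 + f**2)
h(w) = 24/w**2 (h(w) = (-1 + 5**2)/(w**2) = (-1 + 25)/w**2 = 24/w**2)
g(D)*(358 + h(18)) = (-10 - 1*13)*(358 + 24/18**2) = (-10 - 13)*(358 + 24*(1/324)) = -23*(358 + 2/27) = -23*9668/27 = -222364/27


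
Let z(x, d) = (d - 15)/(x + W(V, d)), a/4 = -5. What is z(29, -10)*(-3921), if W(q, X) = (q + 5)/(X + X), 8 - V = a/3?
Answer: 5881500/1681 ≈ 3498.8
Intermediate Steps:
a = -20 (a = 4*(-5) = -20)
V = 44/3 (V = 8 - (-20)/3 = 8 - 1*(-20/3) = 8 + 20/3 = 44/3 ≈ 14.667)
W(q, X) = (5 + q)/(2*X) (W(q, X) = (5 + q)/((2*X)) = (5 + q)*(1/(2*X)) = (5 + q)/(2*X))
z(x, d) = (-15 + d)/(x + 59/(6*d)) (z(x, d) = (d - 15)/(x + (5 + 44/3)/(2*d)) = (-15 + d)/(x + (½)*(59/3)/d) = (-15 + d)/(x + 59/(6*d)))
z(29, -10)*(-3921) = (6*(-10)*(-15 - 10)/(59 + 6*(-10)*29))*(-3921) = (6*(-10)*(-25)/(59 - 1740))*(-3921) = (6*(-10)*(-25)/(-1681))*(-3921) = (6*(-10)*(-1/1681)*(-25))*(-3921) = -1500/1681*(-3921) = 5881500/1681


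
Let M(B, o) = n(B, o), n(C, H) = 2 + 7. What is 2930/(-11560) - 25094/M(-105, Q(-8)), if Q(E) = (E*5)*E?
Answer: -29011301/10404 ≈ -2788.5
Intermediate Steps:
Q(E) = 5*E**2 (Q(E) = (5*E)*E = 5*E**2)
n(C, H) = 9
M(B, o) = 9
2930/(-11560) - 25094/M(-105, Q(-8)) = 2930/(-11560) - 25094/9 = 2930*(-1/11560) - 25094*1/9 = -293/1156 - 25094/9 = -29011301/10404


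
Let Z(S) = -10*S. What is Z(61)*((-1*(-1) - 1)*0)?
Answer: 0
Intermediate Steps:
Z(61)*((-1*(-1) - 1)*0) = (-10*61)*((-1*(-1) - 1)*0) = -610*(1 - 1)*0 = -0*0 = -610*0 = 0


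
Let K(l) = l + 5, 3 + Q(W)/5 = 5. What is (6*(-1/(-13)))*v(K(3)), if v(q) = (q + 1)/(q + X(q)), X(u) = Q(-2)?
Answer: 3/13 ≈ 0.23077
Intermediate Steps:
Q(W) = 10 (Q(W) = -15 + 5*5 = -15 + 25 = 10)
X(u) = 10
K(l) = 5 + l
v(q) = (1 + q)/(10 + q) (v(q) = (q + 1)/(q + 10) = (1 + q)/(10 + q))
(6*(-1/(-13)))*v(K(3)) = (6*(-1/(-13)))*((1 + (5 + 3))/(10 + (5 + 3))) = (6*(-1*(-1/13)))*((1 + 8)/(10 + 8)) = (6*(1/13))*(9/18) = 6*((1/18)*9)/13 = (6/13)*(1/2) = 3/13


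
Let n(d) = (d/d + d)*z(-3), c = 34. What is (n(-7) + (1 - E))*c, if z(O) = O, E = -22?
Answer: 1394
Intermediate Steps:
n(d) = -3 - 3*d (n(d) = (d/d + d)*(-3) = (1 + d)*(-3) = -3 - 3*d)
(n(-7) + (1 - E))*c = ((-3 - 3*(-7)) + (1 - 1*(-22)))*34 = ((-3 + 21) + (1 + 22))*34 = (18 + 23)*34 = 41*34 = 1394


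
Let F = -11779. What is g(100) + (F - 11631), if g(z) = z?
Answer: -23310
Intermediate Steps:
g(100) + (F - 11631) = 100 + (-11779 - 11631) = 100 - 23410 = -23310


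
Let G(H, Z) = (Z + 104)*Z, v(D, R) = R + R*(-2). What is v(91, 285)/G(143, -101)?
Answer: 95/101 ≈ 0.94059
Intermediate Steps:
v(D, R) = -R (v(D, R) = R - 2*R = -R)
G(H, Z) = Z*(104 + Z) (G(H, Z) = (104 + Z)*Z = Z*(104 + Z))
v(91, 285)/G(143, -101) = (-1*285)/((-101*(104 - 101))) = -285/((-101*3)) = -285/(-303) = -285*(-1/303) = 95/101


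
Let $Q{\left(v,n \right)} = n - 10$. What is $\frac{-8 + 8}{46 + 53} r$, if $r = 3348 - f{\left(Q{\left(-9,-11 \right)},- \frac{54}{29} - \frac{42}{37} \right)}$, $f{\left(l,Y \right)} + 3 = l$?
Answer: $0$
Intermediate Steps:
$Q{\left(v,n \right)} = -10 + n$
$f{\left(l,Y \right)} = -3 + l$
$r = 3372$ ($r = 3348 - \left(-3 - 21\right) = 3348 - -24 = 3348 + 24 = 3372$)
$\frac{-8 + 8}{46 + 53} r = \frac{-8 + 8}{46 + 53} \cdot 3372 = \frac{0}{99} \cdot 3372 = 0 \cdot \frac{1}{99} \cdot 3372 = 0 \cdot 3372 = 0$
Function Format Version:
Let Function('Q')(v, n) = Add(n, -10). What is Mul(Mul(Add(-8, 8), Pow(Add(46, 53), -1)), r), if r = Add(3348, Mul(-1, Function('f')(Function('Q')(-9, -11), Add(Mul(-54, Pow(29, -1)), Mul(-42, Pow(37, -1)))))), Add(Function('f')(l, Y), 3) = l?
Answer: 0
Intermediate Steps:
Function('Q')(v, n) = Add(-10, n)
Function('f')(l, Y) = Add(-3, l)
r = 3372 (r = Add(3348, Mul(-1, Add(-3, Add(-10, -11)))) = Add(3348, Mul(-1, Add(-3, -21))) = Add(3348, Mul(-1, -24)) = Add(3348, 24) = 3372)
Mul(Mul(Add(-8, 8), Pow(Add(46, 53), -1)), r) = Mul(Mul(Add(-8, 8), Pow(Add(46, 53), -1)), 3372) = Mul(Mul(0, Pow(99, -1)), 3372) = Mul(Mul(0, Rational(1, 99)), 3372) = Mul(0, 3372) = 0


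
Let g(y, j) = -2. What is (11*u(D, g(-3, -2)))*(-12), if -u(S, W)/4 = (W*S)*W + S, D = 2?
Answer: 5280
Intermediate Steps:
u(S, W) = -4*S - 4*S*W² (u(S, W) = -4*((W*S)*W + S) = -4*((S*W)*W + S) = -4*(S*W² + S) = -4*(S + S*W²) = -4*S - 4*S*W²)
(11*u(D, g(-3, -2)))*(-12) = (11*(-4*2*(1 + (-2)²)))*(-12) = (11*(-4*2*(1 + 4)))*(-12) = (11*(-4*2*5))*(-12) = (11*(-40))*(-12) = -440*(-12) = 5280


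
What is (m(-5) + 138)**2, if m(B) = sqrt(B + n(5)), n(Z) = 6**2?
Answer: (138 + sqrt(31))**2 ≈ 20612.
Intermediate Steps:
n(Z) = 36
m(B) = sqrt(36 + B) (m(B) = sqrt(B + 36) = sqrt(36 + B))
(m(-5) + 138)**2 = (sqrt(36 - 5) + 138)**2 = (sqrt(31) + 138)**2 = (138 + sqrt(31))**2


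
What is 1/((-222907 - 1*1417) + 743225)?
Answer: 1/518901 ≈ 1.9272e-6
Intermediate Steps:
1/((-222907 - 1*1417) + 743225) = 1/((-222907 - 1417) + 743225) = 1/(-224324 + 743225) = 1/518901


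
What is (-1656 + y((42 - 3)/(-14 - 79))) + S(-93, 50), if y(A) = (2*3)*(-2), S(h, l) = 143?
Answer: -1525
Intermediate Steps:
y(A) = -12 (y(A) = 6*(-2) = -12)
(-1656 + y((42 - 3)/(-14 - 79))) + S(-93, 50) = (-1656 - 12) + 143 = -1668 + 143 = -1525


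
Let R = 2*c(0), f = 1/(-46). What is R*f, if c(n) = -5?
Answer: 5/23 ≈ 0.21739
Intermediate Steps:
f = -1/46 ≈ -0.021739
R = -10 (R = 2*(-5) = -10)
R*f = -10*(-1/46) = 5/23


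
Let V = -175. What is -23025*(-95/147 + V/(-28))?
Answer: -25289125/196 ≈ -1.2903e+5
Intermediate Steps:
-23025*(-95/147 + V/(-28)) = -23025*(-95/147 - 175/(-28)) = -23025*(-95*1/147 - 175*(-1/28)) = -23025*(-95/147 + 25/4) = -23025*3295/588 = -25289125/196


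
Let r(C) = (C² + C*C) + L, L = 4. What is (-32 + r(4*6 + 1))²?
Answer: 1493284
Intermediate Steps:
r(C) = 4 + 2*C² (r(C) = (C² + C*C) + 4 = (C² + C²) + 4 = 2*C² + 4 = 4 + 2*C²)
(-32 + r(4*6 + 1))² = (-32 + (4 + 2*(4*6 + 1)²))² = (-32 + (4 + 2*(24 + 1)²))² = (-32 + (4 + 2*25²))² = (-32 + (4 + 2*625))² = (-32 + (4 + 1250))² = (-32 + 1254)² = 1222² = 1493284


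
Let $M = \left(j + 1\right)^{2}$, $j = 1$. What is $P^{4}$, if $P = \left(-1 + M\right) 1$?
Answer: $81$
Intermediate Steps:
$M = 4$ ($M = \left(1 + 1\right)^{2} = 2^{2} = 4$)
$P = 3$ ($P = \left(-1 + 4\right) 1 = 3 \cdot 1 = 3$)
$P^{4} = 3^{4} = 81$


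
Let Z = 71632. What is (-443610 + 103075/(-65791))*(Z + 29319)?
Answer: -2946320410304335/65791 ≈ -4.4783e+10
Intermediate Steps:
(-443610 + 103075/(-65791))*(Z + 29319) = (-443610 + 103075/(-65791))*(71632 + 29319) = (-443610 + 103075*(-1/65791))*100951 = (-443610 - 103075/65791)*100951 = -29185648585/65791*100951 = -2946320410304335/65791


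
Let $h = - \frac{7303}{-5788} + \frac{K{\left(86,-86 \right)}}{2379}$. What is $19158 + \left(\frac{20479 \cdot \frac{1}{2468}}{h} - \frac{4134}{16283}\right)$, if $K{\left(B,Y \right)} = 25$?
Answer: $\frac{3372948129792546861}{176001926528107} \approx 19164.0$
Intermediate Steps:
$h = \frac{17518537}{13769652}$ ($h = - \frac{7303}{-5788} + \frac{25}{2379} = \left(-7303\right) \left(- \frac{1}{5788}\right) + 25 \cdot \frac{1}{2379} = \frac{7303}{5788} + \frac{25}{2379} = \frac{17518537}{13769652} \approx 1.2723$)
$19158 + \left(\frac{20479 \cdot \frac{1}{2468}}{h} - \frac{4134}{16283}\right) = 19158 - \left(\frac{4134}{16283} - \frac{20479 \cdot \frac{1}{2468}}{\frac{17518537}{13769652}}\right) = 19158 - \left(\frac{4134}{16283} - 20479 \cdot \frac{1}{2468} \cdot \frac{13769652}{17518537}\right) = 19158 + \left(\frac{20479}{2468} \cdot \frac{13769652}{17518537} - \frac{4134}{16283}\right) = 19158 + \left(\frac{70497175827}{10808937329} - \frac{4134}{16283}\right) = 19158 + \frac{1103221367072955}{176001926528107} = \frac{3372948129792546861}{176001926528107}$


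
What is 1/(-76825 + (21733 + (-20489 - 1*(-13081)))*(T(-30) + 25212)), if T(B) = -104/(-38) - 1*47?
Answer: 19/6848569100 ≈ 2.7743e-9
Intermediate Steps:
T(B) = -841/19 (T(B) = -104*(-1/38) - 47 = 52/19 - 47 = -841/19)
1/(-76825 + (21733 + (-20489 - 1*(-13081)))*(T(-30) + 25212)) = 1/(-76825 + (21733 + (-20489 - 1*(-13081)))*(-841/19 + 25212)) = 1/(-76825 + (21733 + (-20489 + 13081))*(478187/19)) = 1/(-76825 + (21733 - 7408)*(478187/19)) = 1/(-76825 + 14325*(478187/19)) = 1/(-76825 + 6850028775/19) = 1/(6848569100/19) = 19/6848569100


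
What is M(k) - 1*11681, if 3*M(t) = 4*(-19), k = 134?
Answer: -35119/3 ≈ -11706.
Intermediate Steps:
M(t) = -76/3 (M(t) = (4*(-19))/3 = (⅓)*(-76) = -76/3)
M(k) - 1*11681 = -76/3 - 1*11681 = -76/3 - 11681 = -35119/3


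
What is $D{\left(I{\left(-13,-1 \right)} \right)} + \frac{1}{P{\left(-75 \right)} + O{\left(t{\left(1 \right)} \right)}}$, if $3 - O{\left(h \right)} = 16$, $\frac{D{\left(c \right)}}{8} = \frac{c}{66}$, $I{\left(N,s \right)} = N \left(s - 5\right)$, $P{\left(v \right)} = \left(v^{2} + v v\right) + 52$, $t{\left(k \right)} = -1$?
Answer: $\frac{1174067}{124179} \approx 9.4546$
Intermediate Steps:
$P{\left(v \right)} = 52 + 2 v^{2}$ ($P{\left(v \right)} = \left(v^{2} + v^{2}\right) + 52 = 2 v^{2} + 52 = 52 + 2 v^{2}$)
$I{\left(N,s \right)} = N \left(-5 + s\right)$
$D{\left(c \right)} = \frac{4 c}{33}$ ($D{\left(c \right)} = 8 \frac{c}{66} = \frac{4 c}{33}$)
$O{\left(h \right)} = -13$ ($O{\left(h \right)} = 3 - 16 = -13$)
$D{\left(I{\left(-13,-1 \right)} \right)} + \frac{1}{P{\left(-75 \right)} + O{\left(t{\left(1 \right)} \right)}} = \frac{4 \left(- 13 \left(-5 - 1\right)\right)}{33} + \frac{1}{\left(52 + 2 \left(-75\right)^{2}\right) - 13} = \frac{4 \left(\left(-13\right) \left(-6\right)\right)}{33} + \frac{1}{\left(52 + 2 \cdot 5625\right) - 13} = \frac{4}{33} \cdot 78 + \frac{1}{\left(52 + 11250\right) - 13} = \frac{104}{11} + \frac{1}{11302 - 13} = \frac{104}{11} + \frac{1}{11289} = \frac{1174067}{124179}$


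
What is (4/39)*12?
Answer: 16/13 ≈ 1.2308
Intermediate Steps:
(4/39)*12 = 16/13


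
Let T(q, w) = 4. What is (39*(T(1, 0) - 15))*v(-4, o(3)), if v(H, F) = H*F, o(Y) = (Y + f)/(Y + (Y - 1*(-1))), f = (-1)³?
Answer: 3432/7 ≈ 490.29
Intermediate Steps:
f = -1
o(Y) = (-1 + Y)/(1 + 2*Y) (o(Y) = (Y - 1)/(Y + (Y - 1*(-1))) = (-1 + Y)/(Y + (Y + 1)) = (-1 + Y)/(Y + (1 + Y)) = (-1 + Y)/(1 + 2*Y))
v(H, F) = F*H
(39*(T(1, 0) - 15))*v(-4, o(3)) = (39*(4 - 15))*(((-1 + 3)/(1 + 2*3))*(-4)) = (39*(-11))*((2/(1 + 6))*(-4)) = -429*2/7*(-4) = -429*(⅐)*2*(-4) = -858*(-4)/7 = -429*(-8/7) = 3432/7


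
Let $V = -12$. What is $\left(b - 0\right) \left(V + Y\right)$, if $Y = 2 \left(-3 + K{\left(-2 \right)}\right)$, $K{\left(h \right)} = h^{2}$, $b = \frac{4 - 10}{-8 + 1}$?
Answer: $- \frac{60}{7} \approx -8.5714$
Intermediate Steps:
$b = \frac{6}{7}$ ($b = - \frac{6}{-7} = \left(-6\right) \left(- \frac{1}{7}\right) = \frac{6}{7} \approx 0.85714$)
$Y = 2$ ($Y = 2 \left(-3 + \left(-2\right)^{2}\right) = 2 \left(-3 + 4\right) = 2 \cdot 1 = 2$)
$\left(b - 0\right) \left(V + Y\right) = \left(\frac{6}{7} - 0\right) \left(-12 + 2\right) = \left(\frac{6}{7} + 0\right) \left(-10\right) = \frac{6}{7} \left(-10\right) = - \frac{60}{7}$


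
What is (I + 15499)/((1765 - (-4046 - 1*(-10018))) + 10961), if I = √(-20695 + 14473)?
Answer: 1409/614 + I*√6222/6754 ≈ 2.2948 + 0.011679*I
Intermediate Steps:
I = I*√6222 (I = √(-6222) = I*√6222 ≈ 78.88*I)
(I + 15499)/((1765 - (-4046 - 1*(-10018))) + 10961) = (I*√6222 + 15499)/((1765 - (-4046 - 1*(-10018))) + 10961) = (15499 + I*√6222)/((1765 - (-4046 + 10018)) + 10961) = (15499 + I*√6222)/((1765 - 1*5972) + 10961) = (15499 + I*√6222)/((1765 - 5972) + 10961) = (15499 + I*√6222)/(-4207 + 10961) = (15499 + I*√6222)/6754 = (15499 + I*√6222)*(1/6754) = 1409/614 + I*√6222/6754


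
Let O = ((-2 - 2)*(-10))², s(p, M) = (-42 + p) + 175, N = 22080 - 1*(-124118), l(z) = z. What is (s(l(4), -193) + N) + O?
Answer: 147935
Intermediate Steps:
N = 146198 (N = 22080 + 124118 = 146198)
s(p, M) = 133 + p
O = 1600 (O = (-4*(-10))² = 40² = 1600)
(s(l(4), -193) + N) + O = ((133 + 4) + 146198) + 1600 = (137 + 146198) + 1600 = 146335 + 1600 = 147935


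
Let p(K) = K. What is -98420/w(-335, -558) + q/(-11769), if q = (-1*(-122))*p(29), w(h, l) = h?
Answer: 231423950/788523 ≈ 293.49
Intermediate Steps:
q = 3538 (q = -1*(-122)*29 = 122*29 = 3538)
-98420/w(-335, -558) + q/(-11769) = -98420/(-335) + 3538/(-11769) = -98420*(-1/335) + 3538*(-1/11769) = 19684/67 - 3538/11769 = 231423950/788523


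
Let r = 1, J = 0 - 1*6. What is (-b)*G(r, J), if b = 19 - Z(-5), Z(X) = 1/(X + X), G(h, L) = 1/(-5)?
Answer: 191/50 ≈ 3.8200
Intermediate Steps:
J = -6 (J = 0 - 6 = -6)
G(h, L) = -⅕
Z(X) = 1/(2*X)
b = 191/10 (b = 19 - 1/(2*(-5)) = 19 - (-1)/(2*5) = 19 - 1*(-⅒) = 19 + ⅒ = 191/10 ≈ 19.100)
(-b)*G(r, J) = -1*191/10*(-⅕) = -191/10*(-⅕) = 191/50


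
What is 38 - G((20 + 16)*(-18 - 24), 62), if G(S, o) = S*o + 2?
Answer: 93780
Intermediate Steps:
G(S, o) = 2 + S*o
38 - G((20 + 16)*(-18 - 24), 62) = 38 - (2 + ((20 + 16)*(-18 - 24))*62) = 38 - (2 + (36*(-42))*62) = 38 - (2 - 1512*62) = 38 - (2 - 93744) = 38 - 1*(-93742) = 38 + 93742 = 93780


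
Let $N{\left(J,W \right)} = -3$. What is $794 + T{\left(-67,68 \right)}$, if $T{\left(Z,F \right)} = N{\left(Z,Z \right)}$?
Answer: $791$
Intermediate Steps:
$T{\left(Z,F \right)} = -3$
$794 + T{\left(-67,68 \right)} = 794 - 3 = 791$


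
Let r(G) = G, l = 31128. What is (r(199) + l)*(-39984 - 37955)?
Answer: -2441595053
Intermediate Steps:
(r(199) + l)*(-39984 - 37955) = (199 + 31128)*(-39984 - 37955) = 31327*(-77939) = -2441595053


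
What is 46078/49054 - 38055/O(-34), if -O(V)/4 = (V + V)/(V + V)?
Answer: 933467141/98108 ≈ 9514.7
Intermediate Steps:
O(V) = -4 (O(V) = -4*(V + V)/(V + V) = -4*2*V/(2*V) = -4*2*V*1/(2*V) = -4*1 = -4)
46078/49054 - 38055/O(-34) = 46078/49054 - 38055/(-4) = 46078*(1/49054) - 38055*(-¼) = 23039/24527 + 38055/4 = 933467141/98108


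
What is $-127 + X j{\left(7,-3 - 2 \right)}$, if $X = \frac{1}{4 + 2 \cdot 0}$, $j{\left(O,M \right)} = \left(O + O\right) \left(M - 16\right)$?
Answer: $- \frac{401}{2} \approx -200.5$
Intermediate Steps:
$j{\left(O,M \right)} = 2 O \left(-16 + M\right)$
$X = \frac{1}{4}$ ($X = \frac{1}{4 + 0} = \frac{1}{4} \approx 0.25$)
$-127 + X j{\left(7,-3 - 2 \right)} = -127 + \frac{2 \cdot 7 \left(-16 - 5\right)}{4} = -127 + \frac{2 \cdot 7 \left(-21\right)}{4} = -127 + \frac{1}{4} \left(-294\right) = -127 - \frac{147}{2} = - \frac{401}{2}$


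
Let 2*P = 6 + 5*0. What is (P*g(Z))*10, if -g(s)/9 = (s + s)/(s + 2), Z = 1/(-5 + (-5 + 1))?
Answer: 540/17 ≈ 31.765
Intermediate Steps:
Z = -⅑ (Z = 1/(-5 - 4) = 1/(-9) = -⅑ ≈ -0.11111)
P = 3 (P = (6 + 5*0)/2 = (6 + 0)/2 = (½)*6 = 3)
g(s) = -18*s/(2 + s) (g(s) = -9*(s + s)/(s + 2) = -9*2*s/(2 + s) = -18*s/(2 + s))
(P*g(Z))*10 = (3*(-18*(-⅑)/(2 - ⅑)))*10 = (3*(-18*(-⅑)/17/9))*10 = (3*(-18*(-⅑)*9/17))*10 = (3*(18/17))*10 = (54/17)*10 = 540/17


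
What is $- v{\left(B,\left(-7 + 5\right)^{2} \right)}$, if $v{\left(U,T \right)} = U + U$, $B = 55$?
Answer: $-110$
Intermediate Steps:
$v{\left(U,T \right)} = 2 U$
$- v{\left(B,\left(-7 + 5\right)^{2} \right)} = - 2 \cdot 55 = \left(-1\right) 110 = -110$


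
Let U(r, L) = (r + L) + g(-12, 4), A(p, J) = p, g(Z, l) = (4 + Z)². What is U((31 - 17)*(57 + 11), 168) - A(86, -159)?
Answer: 1098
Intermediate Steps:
U(r, L) = 64 + L + r (U(r, L) = (r + L) + (4 - 12)² = (L + r) + (-8)² = (L + r) + 64 = 64 + L + r)
U((31 - 17)*(57 + 11), 168) - A(86, -159) = (64 + 168 + (31 - 17)*(57 + 11)) - 1*86 = (64 + 168 + 14*68) - 86 = (64 + 168 + 952) - 86 = 1184 - 86 = 1098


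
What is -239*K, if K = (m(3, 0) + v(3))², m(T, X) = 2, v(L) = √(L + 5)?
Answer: -2868 - 1912*√2 ≈ -5572.0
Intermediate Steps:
v(L) = √(5 + L)
K = (2 + 2*√2)² (K = (2 + √(5 + 3))² = (2 + √8)² = (2 + 2*√2)² ≈ 23.314)
-239*K = -239*(12 + 8*√2) = -2868 - 1912*√2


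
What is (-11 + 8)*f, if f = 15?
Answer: -45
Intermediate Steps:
(-11 + 8)*f = (-11 + 8)*15 = -3*15 = -45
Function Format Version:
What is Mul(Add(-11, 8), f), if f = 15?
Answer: -45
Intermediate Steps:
Mul(Add(-11, 8), f) = Mul(Add(-11, 8), 15) = Mul(-3, 15) = -45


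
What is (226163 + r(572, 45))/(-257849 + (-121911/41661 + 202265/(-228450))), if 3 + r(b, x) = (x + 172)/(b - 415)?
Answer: -7509766623236370/8562091458906109 ≈ -0.87710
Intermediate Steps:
r(b, x) = -3 + (172 + x)/(-415 + b) (r(b, x) = -3 + (x + 172)/(b - 415) = -3 + (172 + x)/(-415 + b))
(226163 + r(572, 45))/(-257849 + (-121911/41661 + 202265/(-228450))) = (226163 + (1417 + 45 - 3*572)/(-415 + 572))/(-257849 + (-121911/41661 + 202265/(-228450))) = (226163 + (1417 + 45 - 1716)/157)/(-257849 + (-121911*1/41661 + 202265*(-1/228450))) = (226163 + (1/157)*(-254))/(-257849 + (-40637/13887 - 40453/45690)) = (226163 - 254/157)/(-257849 - 806158447/211499010) = 35507337/(157*(-54535614387937/211499010)) = (35507337/157)*(-211499010/54535614387937) = -7509766623236370/8562091458906109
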